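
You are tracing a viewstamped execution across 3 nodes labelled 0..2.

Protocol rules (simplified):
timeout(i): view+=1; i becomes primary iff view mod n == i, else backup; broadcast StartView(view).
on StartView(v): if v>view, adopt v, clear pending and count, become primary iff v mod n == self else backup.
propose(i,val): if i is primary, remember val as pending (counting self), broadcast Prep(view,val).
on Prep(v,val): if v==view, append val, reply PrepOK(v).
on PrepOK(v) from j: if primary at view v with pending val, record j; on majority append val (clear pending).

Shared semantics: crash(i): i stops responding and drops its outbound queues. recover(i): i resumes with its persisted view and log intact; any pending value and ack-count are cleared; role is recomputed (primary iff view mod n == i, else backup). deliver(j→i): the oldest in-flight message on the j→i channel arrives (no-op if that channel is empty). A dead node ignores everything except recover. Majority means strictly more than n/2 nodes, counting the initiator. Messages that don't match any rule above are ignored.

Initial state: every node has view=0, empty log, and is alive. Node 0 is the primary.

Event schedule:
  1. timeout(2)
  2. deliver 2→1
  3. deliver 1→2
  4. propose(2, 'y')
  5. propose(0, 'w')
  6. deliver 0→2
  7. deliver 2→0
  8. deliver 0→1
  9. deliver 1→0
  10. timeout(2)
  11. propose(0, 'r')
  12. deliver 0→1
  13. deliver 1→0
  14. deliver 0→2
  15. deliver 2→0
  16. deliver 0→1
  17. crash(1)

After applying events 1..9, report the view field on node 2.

step 1 timeout(2): 2={back,v=1,log=-}
step 2 deliver 2→1: 1={prim,v=1,log=-}
step 3 deliver 1→2: —
step 4 propose(2,'y'): —
step 5 propose(0,'w'): —
step 6 deliver 0→2: —
step 7 deliver 2→0: 0={back,v=1,log=-}
step 8 deliver 0→1: —
step 9 deliver 1→0: —

1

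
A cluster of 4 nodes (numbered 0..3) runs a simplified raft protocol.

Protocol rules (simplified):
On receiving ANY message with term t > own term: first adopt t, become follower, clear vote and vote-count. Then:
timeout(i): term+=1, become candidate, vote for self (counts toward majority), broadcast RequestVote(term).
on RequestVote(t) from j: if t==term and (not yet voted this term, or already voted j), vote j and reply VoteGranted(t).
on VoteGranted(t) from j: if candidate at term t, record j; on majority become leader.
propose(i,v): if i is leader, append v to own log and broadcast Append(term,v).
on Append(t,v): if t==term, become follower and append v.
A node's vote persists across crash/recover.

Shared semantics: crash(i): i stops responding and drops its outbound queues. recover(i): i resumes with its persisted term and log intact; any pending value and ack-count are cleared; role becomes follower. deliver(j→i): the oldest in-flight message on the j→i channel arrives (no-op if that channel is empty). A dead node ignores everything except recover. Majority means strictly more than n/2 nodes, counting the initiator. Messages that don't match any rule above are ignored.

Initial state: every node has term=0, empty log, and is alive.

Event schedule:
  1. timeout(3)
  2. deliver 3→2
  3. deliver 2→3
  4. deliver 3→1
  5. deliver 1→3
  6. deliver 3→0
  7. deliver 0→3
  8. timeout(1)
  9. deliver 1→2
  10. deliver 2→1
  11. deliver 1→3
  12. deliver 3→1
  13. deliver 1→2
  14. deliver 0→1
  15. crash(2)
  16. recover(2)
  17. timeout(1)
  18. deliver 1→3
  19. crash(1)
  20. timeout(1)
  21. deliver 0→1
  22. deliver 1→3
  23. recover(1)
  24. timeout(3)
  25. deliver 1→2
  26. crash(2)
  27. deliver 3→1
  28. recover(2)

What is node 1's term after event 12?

e1 timeout(3): 3[cand,t=1,-]
e2 deliver 3→2: 2[foll,t=1,-]
e3 deliver 2→3: ·
e4 deliver 3→1: 1[foll,t=1,-]
e5 deliver 1→3: 3[lead,t=1,-]
e6 deliver 3→0: 0[foll,t=1,-]
e7 deliver 0→3: ·
e8 timeout(1): 1[cand,t=2,-]
e9 deliver 1→2: 2[foll,t=2,-]
e10 deliver 2→1: ·
e11 deliver 1→3: 3[foll,t=2,-]
e12 deliver 3→1: 1[lead,t=2,-]

2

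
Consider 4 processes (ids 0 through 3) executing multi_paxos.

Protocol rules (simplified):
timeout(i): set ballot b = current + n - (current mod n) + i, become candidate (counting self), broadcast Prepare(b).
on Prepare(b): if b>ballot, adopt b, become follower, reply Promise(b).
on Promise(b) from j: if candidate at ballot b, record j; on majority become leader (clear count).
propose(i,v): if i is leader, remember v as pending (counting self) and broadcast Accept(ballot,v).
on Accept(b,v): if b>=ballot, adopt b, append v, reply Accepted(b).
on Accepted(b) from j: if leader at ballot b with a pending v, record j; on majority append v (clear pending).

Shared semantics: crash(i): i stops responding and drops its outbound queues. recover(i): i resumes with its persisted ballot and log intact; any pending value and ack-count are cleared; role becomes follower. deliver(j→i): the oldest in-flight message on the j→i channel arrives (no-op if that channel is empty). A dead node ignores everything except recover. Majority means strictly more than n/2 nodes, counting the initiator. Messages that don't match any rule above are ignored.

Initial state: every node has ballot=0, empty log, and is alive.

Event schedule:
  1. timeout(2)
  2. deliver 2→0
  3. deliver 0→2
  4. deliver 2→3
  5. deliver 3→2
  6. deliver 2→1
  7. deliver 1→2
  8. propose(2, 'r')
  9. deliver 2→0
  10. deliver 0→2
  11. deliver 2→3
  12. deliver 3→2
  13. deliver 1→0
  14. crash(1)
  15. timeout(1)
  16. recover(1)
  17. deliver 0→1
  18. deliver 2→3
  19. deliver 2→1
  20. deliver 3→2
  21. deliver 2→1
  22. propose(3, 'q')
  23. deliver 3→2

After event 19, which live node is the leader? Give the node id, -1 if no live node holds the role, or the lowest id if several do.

2

e1 timeout(2): 2[cand,b=6,-]
e2 deliver 2→0: 0[foll,b=6,-]
e3 deliver 0→2: ·
e4 deliver 2→3: 3[foll,b=6,-]
e5 deliver 3→2: 2[lead,b=6,-]
e6 deliver 2→1: 1[foll,b=6,-]
e7 deliver 1→2: ·
e8 propose(2,'r'): ·
e9 deliver 2→0: 0[foll,b=6,r]
e10 deliver 0→2: ·
e11 deliver 2→3: 3[foll,b=6,r]
e12 deliver 3→2: 2[lead,b=6,r]
e13 deliver 1→0: ·
e14 crash(1): 1[✗foll,b=6,-]
e15 timeout(1): ·
e16 recover(1): 1[foll,b=6,-]
e17 deliver 0→1: ·
e18 deliver 2→3: ·
e19 deliver 2→1: 1[foll,b=6,r]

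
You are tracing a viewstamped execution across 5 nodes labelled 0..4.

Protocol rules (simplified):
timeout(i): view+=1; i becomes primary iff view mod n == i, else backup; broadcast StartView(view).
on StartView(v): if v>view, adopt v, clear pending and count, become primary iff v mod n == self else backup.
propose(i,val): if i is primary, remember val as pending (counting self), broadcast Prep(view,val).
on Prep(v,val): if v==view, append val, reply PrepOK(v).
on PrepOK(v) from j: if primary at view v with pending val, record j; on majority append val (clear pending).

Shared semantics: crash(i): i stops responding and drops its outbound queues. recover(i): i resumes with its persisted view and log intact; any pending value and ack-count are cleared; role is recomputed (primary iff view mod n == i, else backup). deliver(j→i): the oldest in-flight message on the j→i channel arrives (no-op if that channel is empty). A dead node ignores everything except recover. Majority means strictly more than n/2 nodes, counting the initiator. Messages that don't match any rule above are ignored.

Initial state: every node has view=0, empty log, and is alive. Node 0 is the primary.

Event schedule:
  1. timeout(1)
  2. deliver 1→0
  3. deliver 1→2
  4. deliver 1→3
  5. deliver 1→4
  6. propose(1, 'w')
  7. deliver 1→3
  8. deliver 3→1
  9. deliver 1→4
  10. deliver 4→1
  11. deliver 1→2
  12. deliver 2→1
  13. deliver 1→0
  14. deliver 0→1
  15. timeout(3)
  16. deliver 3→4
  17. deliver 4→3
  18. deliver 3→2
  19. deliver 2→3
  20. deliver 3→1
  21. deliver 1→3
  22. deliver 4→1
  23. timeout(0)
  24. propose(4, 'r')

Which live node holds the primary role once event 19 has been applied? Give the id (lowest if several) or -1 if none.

step 1 timeout(1): 1={prim,v=1,log=-}
step 2 deliver 1→0: 0={back,v=1,log=-}
step 3 deliver 1→2: 2={back,v=1,log=-}
step 4 deliver 1→3: 3={back,v=1,log=-}
step 5 deliver 1→4: 4={back,v=1,log=-}
step 6 propose(1,'w'): —
step 7 deliver 1→3: 3={back,v=1,log=w}
step 8 deliver 3→1: —
step 9 deliver 1→4: 4={back,v=1,log=w}
step 10 deliver 4→1: 1={prim,v=1,log=w}
step 11 deliver 1→2: 2={back,v=1,log=w}
step 12 deliver 2→1: —
step 13 deliver 1→0: 0={back,v=1,log=w}
step 14 deliver 0→1: —
step 15 timeout(3): 3={back,v=2,log=w}
step 16 deliver 3→4: 4={back,v=2,log=w}
step 17 deliver 4→3: —
step 18 deliver 3→2: 2={prim,v=2,log=w}
step 19 deliver 2→3: —

1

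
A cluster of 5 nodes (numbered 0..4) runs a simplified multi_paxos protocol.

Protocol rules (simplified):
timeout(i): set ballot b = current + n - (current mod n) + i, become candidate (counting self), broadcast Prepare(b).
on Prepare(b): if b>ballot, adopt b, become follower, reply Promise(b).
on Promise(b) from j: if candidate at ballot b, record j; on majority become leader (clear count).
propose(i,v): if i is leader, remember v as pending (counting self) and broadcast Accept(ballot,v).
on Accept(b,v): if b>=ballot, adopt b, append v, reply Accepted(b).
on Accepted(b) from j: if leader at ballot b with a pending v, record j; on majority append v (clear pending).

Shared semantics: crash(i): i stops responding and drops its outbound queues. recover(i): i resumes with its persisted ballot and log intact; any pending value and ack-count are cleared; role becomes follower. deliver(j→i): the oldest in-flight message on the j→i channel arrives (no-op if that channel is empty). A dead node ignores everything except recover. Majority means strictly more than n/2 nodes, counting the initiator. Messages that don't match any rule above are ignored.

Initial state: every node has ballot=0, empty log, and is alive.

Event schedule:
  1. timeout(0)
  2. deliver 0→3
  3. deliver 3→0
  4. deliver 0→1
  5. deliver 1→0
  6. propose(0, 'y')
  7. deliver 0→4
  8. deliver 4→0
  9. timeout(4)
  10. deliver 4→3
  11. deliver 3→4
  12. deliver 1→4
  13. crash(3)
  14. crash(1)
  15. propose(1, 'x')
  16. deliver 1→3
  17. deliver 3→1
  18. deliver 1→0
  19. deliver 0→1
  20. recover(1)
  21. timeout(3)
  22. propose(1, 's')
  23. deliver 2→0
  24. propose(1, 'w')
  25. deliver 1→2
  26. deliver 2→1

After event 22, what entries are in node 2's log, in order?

empty

[1] timeout(0) → N0(cand b5 [-])
[2] deliver 0→3 → N3(foll b5 [-])
[3] deliver 3→0 → ∅
[4] deliver 0→1 → N1(foll b5 [-])
[5] deliver 1→0 → N0(lead b5 [-])
[6] propose(0,'y') → ∅
[7] deliver 0→4 → N4(foll b5 [-])
[8] deliver 4→0 → ∅
[9] timeout(4) → N4(cand b14 [-])
[10] deliver 4→3 → N3(foll b14 [-])
[11] deliver 3→4 → ∅
[12] deliver 1→4 → ∅
[13] crash(3) → N3(✗foll b14 [-])
[14] crash(1) → N1(✗foll b5 [-])
[15] propose(1,'x') → ∅
[16] deliver 1→3 → ∅
[17] deliver 3→1 → ∅
[18] deliver 1→0 → ∅
[19] deliver 0→1 → ∅
[20] recover(1) → N1(foll b5 [-])
[21] timeout(3) → ∅
[22] propose(1,'s') → ∅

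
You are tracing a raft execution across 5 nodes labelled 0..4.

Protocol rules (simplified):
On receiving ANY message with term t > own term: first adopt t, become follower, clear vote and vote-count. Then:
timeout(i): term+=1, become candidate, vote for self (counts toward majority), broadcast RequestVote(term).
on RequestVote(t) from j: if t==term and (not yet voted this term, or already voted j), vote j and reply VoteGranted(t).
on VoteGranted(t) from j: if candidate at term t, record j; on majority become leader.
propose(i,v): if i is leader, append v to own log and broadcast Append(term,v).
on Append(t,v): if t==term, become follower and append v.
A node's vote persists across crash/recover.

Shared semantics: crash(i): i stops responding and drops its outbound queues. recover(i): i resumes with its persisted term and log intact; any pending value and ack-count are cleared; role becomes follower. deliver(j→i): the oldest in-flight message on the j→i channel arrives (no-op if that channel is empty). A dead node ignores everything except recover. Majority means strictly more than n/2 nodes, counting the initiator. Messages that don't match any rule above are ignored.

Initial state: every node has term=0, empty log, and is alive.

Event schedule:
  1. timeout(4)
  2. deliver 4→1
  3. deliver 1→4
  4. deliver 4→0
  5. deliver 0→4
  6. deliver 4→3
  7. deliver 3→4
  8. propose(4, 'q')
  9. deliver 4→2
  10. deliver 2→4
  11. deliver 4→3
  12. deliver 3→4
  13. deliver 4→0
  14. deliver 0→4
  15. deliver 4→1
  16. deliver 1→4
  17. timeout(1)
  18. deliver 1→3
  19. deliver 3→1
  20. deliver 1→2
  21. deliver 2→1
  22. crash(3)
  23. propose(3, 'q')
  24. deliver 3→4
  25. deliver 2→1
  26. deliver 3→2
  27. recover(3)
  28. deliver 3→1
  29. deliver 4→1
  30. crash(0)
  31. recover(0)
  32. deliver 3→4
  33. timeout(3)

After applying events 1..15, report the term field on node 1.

[1] timeout(4) → N4(cand t1 [-])
[2] deliver 4→1 → N1(foll t1 [-])
[3] deliver 1→4 → ∅
[4] deliver 4→0 → N0(foll t1 [-])
[5] deliver 0→4 → N4(lead t1 [-])
[6] deliver 4→3 → N3(foll t1 [-])
[7] deliver 3→4 → ∅
[8] propose(4,'q') → N4(lead t1 [q])
[9] deliver 4→2 → N2(foll t1 [-])
[10] deliver 2→4 → ∅
[11] deliver 4→3 → N3(foll t1 [q])
[12] deliver 3→4 → ∅
[13] deliver 4→0 → N0(foll t1 [q])
[14] deliver 0→4 → ∅
[15] deliver 4→1 → N1(foll t1 [q])

1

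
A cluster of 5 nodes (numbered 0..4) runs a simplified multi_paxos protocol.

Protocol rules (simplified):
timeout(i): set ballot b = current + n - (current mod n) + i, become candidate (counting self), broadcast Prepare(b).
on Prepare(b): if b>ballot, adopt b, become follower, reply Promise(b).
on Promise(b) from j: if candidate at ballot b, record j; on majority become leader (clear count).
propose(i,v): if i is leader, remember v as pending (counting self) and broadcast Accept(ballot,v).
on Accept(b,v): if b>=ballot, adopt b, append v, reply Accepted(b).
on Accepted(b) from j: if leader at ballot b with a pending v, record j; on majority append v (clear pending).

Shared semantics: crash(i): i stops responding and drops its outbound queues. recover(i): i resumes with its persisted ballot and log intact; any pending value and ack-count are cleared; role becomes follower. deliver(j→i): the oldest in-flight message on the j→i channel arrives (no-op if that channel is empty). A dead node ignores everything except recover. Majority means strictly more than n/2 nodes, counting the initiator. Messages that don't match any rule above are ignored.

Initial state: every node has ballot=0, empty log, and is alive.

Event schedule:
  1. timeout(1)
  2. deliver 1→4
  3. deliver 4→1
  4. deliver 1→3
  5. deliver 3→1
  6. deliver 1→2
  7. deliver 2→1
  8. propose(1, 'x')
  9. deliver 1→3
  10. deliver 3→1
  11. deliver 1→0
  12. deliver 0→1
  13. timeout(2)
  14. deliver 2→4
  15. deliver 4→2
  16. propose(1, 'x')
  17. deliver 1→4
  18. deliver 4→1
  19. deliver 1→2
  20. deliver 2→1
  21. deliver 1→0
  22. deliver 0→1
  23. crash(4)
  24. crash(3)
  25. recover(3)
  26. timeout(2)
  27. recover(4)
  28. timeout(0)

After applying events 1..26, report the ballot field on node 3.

6

[1] timeout(1) → N1(cand b6 [-])
[2] deliver 1→4 → N4(foll b6 [-])
[3] deliver 4→1 → ∅
[4] deliver 1→3 → N3(foll b6 [-])
[5] deliver 3→1 → N1(lead b6 [-])
[6] deliver 1→2 → N2(foll b6 [-])
[7] deliver 2→1 → ∅
[8] propose(1,'x') → ∅
[9] deliver 1→3 → N3(foll b6 [x])
[10] deliver 3→1 → ∅
[11] deliver 1→0 → N0(foll b6 [-])
[12] deliver 0→1 → ∅
[13] timeout(2) → N2(cand b12 [-])
[14] deliver 2→4 → N4(foll b12 [-])
[15] deliver 4→2 → ∅
[16] propose(1,'x') → ∅
[17] deliver 1→4 → ∅
[18] deliver 4→1 → ∅
[19] deliver 1→2 → ∅
[20] deliver 2→1 → N1(foll b12 [-])
[21] deliver 1→0 → N0(foll b6 [x])
[22] deliver 0→1 → ∅
[23] crash(4) → N4(✗foll b12 [-])
[24] crash(3) → N3(✗foll b6 [x])
[25] recover(3) → N3(foll b6 [x])
[26] timeout(2) → N2(cand b17 [-])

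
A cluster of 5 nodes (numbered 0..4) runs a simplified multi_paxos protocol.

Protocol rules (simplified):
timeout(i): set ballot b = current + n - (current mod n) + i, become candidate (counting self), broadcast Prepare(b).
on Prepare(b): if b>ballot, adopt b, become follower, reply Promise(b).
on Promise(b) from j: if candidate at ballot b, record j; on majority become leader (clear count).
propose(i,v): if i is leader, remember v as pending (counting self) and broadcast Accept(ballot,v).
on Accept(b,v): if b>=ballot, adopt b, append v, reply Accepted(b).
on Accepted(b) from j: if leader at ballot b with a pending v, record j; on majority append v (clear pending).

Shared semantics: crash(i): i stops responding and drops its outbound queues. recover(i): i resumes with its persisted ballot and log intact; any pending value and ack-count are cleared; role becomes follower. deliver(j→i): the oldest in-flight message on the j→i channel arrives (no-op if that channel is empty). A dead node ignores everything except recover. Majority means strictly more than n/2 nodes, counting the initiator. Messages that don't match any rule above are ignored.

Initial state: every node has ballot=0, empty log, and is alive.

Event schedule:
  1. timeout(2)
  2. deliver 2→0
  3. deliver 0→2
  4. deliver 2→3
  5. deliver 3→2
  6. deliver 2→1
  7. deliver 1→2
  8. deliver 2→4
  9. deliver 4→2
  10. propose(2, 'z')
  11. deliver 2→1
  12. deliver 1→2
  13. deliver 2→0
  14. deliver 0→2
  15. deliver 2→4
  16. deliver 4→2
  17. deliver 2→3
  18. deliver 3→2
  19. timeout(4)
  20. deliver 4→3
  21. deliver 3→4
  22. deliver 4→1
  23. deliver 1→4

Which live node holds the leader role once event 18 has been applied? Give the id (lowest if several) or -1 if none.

2

1. timeout(2):  <2:cand b7 ->
2. deliver 2→0:  <0:foll b7 ->
3. deliver 0→2:  nop
4. deliver 2→3:  <3:foll b7 ->
5. deliver 3→2:  <2:lead b7 ->
6. deliver 2→1:  <1:foll b7 ->
7. deliver 1→2:  nop
8. deliver 2→4:  <4:foll b7 ->
9. deliver 4→2:  nop
10. propose(2,'z'):  nop
11. deliver 2→1:  <1:foll b7 z>
12. deliver 1→2:  nop
13. deliver 2→0:  <0:foll b7 z>
14. deliver 0→2:  <2:lead b7 z>
15. deliver 2→4:  <4:foll b7 z>
16. deliver 4→2:  nop
17. deliver 2→3:  <3:foll b7 z>
18. deliver 3→2:  nop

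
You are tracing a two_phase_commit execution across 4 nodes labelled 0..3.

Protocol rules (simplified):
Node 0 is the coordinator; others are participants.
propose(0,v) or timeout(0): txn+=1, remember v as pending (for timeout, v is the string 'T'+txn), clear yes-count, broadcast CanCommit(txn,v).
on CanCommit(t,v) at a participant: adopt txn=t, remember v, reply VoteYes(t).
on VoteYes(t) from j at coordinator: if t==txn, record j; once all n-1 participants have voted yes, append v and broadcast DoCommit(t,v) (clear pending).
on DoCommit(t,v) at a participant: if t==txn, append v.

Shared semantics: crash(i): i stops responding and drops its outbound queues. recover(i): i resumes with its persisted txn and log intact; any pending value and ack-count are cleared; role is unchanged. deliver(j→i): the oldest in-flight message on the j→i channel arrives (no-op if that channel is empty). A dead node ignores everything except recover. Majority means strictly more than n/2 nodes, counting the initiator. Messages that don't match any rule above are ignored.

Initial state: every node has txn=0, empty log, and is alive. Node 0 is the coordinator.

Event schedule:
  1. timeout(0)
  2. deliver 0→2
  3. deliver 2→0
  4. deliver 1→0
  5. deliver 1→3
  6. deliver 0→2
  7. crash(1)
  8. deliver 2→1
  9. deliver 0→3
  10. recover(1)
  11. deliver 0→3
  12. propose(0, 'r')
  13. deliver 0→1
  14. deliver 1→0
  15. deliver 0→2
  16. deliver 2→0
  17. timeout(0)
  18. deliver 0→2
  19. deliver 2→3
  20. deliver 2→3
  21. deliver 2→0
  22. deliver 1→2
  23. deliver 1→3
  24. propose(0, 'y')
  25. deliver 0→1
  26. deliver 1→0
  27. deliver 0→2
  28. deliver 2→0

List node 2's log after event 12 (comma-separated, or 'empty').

[1] timeout(0) → N0(coor t1 [-])
[2] deliver 0→2 → N2(part t1 [-])
[3] deliver 2→0 → ∅
[4] deliver 1→0 → ∅
[5] deliver 1→3 → ∅
[6] deliver 0→2 → ∅
[7] crash(1) → N1(✗part t0 [-])
[8] deliver 2→1 → ∅
[9] deliver 0→3 → N3(part t1 [-])
[10] recover(1) → N1(part t0 [-])
[11] deliver 0→3 → ∅
[12] propose(0,'r') → N0(coor t2 [-])

empty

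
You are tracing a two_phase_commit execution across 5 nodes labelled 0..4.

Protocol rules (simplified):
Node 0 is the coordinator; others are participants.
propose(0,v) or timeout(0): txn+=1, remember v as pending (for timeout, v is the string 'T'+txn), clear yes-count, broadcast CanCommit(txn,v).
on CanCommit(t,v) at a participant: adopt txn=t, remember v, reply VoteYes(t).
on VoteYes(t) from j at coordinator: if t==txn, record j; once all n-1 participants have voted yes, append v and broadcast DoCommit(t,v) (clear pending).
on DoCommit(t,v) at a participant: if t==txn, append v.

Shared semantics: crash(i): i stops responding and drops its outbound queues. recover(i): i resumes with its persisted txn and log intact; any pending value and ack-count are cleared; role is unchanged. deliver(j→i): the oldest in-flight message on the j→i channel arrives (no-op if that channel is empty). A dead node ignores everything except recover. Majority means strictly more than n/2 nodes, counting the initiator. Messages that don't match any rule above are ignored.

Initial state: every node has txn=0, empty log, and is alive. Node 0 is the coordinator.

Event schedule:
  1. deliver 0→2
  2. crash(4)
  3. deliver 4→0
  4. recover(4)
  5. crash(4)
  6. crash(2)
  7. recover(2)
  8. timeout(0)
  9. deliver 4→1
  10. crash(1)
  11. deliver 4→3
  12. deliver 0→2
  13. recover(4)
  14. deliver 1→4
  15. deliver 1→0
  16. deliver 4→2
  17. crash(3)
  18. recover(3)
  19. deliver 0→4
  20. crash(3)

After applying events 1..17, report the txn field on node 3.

step 1 deliver 0→2: —
step 2 crash(4): 4={✗part,t=0,log=-}
step 3 deliver 4→0: —
step 4 recover(4): 4={part,t=0,log=-}
step 5 crash(4): 4={✗part,t=0,log=-}
step 6 crash(2): 2={✗part,t=0,log=-}
step 7 recover(2): 2={part,t=0,log=-}
step 8 timeout(0): 0={coor,t=1,log=-}
step 9 deliver 4→1: —
step 10 crash(1): 1={✗part,t=0,log=-}
step 11 deliver 4→3: —
step 12 deliver 0→2: 2={part,t=1,log=-}
step 13 recover(4): 4={part,t=0,log=-}
step 14 deliver 1→4: —
step 15 deliver 1→0: —
step 16 deliver 4→2: —
step 17 crash(3): 3={✗part,t=0,log=-}

0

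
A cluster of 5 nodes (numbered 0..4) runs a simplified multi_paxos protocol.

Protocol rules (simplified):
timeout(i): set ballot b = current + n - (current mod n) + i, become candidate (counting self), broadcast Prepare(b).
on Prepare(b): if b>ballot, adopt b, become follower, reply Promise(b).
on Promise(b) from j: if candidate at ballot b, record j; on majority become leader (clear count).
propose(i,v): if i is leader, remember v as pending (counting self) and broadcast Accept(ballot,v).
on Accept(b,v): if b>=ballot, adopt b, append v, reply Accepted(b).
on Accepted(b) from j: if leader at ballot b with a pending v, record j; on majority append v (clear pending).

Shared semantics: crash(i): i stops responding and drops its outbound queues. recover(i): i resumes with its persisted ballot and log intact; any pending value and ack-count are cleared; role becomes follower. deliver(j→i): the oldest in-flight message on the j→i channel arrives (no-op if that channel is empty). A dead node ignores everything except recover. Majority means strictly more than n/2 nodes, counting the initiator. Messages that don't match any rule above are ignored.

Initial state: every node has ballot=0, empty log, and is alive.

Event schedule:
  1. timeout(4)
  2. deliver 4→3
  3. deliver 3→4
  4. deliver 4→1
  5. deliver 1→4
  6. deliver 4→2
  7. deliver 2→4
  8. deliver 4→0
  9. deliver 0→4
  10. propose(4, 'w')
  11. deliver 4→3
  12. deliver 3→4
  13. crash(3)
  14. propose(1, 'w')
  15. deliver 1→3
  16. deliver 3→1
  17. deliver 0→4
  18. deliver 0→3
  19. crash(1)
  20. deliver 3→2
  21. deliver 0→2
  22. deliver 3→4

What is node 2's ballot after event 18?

[1] timeout(4) → N4(cand b9 [-])
[2] deliver 4→3 → N3(foll b9 [-])
[3] deliver 3→4 → ∅
[4] deliver 4→1 → N1(foll b9 [-])
[5] deliver 1→4 → N4(lead b9 [-])
[6] deliver 4→2 → N2(foll b9 [-])
[7] deliver 2→4 → ∅
[8] deliver 4→0 → N0(foll b9 [-])
[9] deliver 0→4 → ∅
[10] propose(4,'w') → ∅
[11] deliver 4→3 → N3(foll b9 [w])
[12] deliver 3→4 → ∅
[13] crash(3) → N3(✗foll b9 [w])
[14] propose(1,'w') → ∅
[15] deliver 1→3 → ∅
[16] deliver 3→1 → ∅
[17] deliver 0→4 → ∅
[18] deliver 0→3 → ∅

9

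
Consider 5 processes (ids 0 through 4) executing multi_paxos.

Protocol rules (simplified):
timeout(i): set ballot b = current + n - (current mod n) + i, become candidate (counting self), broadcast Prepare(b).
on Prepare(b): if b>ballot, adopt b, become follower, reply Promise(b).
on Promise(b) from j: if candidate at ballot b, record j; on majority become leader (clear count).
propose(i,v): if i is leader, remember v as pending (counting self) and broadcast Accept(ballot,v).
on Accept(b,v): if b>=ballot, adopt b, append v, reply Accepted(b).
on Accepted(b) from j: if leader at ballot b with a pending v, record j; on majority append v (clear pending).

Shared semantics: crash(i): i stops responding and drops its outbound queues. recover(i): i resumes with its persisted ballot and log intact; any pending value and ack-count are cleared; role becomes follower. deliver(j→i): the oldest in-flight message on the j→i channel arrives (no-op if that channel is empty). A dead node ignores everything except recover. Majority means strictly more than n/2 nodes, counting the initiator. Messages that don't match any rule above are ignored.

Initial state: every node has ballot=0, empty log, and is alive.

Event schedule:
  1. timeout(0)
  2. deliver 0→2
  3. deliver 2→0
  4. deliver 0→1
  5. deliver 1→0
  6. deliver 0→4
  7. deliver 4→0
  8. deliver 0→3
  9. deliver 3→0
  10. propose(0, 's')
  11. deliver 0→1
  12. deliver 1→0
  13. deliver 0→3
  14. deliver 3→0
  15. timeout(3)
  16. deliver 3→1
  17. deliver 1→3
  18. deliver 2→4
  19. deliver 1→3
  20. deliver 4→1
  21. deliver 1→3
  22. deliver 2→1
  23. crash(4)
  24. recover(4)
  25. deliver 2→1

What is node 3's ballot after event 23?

13

e1 timeout(0): 0[cand,b=5,-]
e2 deliver 0→2: 2[foll,b=5,-]
e3 deliver 2→0: ·
e4 deliver 0→1: 1[foll,b=5,-]
e5 deliver 1→0: 0[lead,b=5,-]
e6 deliver 0→4: 4[foll,b=5,-]
e7 deliver 4→0: ·
e8 deliver 0→3: 3[foll,b=5,-]
e9 deliver 3→0: ·
e10 propose(0,'s'): ·
e11 deliver 0→1: 1[foll,b=5,s]
e12 deliver 1→0: ·
e13 deliver 0→3: 3[foll,b=5,s]
e14 deliver 3→0: 0[lead,b=5,s]
e15 timeout(3): 3[cand,b=13,s]
e16 deliver 3→1: 1[foll,b=13,s]
e17 deliver 1→3: ·
e18 deliver 2→4: ·
e19 deliver 1→3: ·
e20 deliver 4→1: ·
e21 deliver 1→3: ·
e22 deliver 2→1: ·
e23 crash(4): 4[✗foll,b=5,-]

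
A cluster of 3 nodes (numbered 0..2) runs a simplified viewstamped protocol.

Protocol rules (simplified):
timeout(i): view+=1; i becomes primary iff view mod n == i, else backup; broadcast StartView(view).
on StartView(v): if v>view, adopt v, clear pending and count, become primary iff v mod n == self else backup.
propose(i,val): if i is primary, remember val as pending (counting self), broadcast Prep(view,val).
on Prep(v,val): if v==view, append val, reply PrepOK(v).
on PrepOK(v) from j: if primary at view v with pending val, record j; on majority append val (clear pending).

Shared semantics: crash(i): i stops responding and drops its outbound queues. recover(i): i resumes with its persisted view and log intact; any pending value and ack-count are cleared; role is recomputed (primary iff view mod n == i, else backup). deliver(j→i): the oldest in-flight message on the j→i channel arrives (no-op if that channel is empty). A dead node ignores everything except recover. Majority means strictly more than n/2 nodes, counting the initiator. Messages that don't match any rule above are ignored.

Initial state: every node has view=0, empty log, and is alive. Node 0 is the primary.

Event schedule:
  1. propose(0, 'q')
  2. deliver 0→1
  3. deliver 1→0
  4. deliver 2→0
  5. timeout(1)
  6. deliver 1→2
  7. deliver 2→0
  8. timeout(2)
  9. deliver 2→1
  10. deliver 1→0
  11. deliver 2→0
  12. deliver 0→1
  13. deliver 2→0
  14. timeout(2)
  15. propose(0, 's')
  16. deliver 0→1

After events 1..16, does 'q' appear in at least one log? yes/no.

yes

1. propose(0,'q'):  nop
2. deliver 0→1:  <1:back v0 q>
3. deliver 1→0:  <0:prim v0 q>
4. deliver 2→0:  nop
5. timeout(1):  <1:prim v1 q>
6. deliver 1→2:  <2:back v1 ->
7. deliver 2→0:  nop
8. timeout(2):  <2:prim v2 ->
9. deliver 2→1:  <1:back v2 q>
10. deliver 1→0:  <0:back v1 q>
11. deliver 2→0:  <0:back v2 q>
12. deliver 0→1:  nop
13. deliver 2→0:  nop
14. timeout(2):  <2:back v3 ->
15. propose(0,'s'):  nop
16. deliver 0→1:  nop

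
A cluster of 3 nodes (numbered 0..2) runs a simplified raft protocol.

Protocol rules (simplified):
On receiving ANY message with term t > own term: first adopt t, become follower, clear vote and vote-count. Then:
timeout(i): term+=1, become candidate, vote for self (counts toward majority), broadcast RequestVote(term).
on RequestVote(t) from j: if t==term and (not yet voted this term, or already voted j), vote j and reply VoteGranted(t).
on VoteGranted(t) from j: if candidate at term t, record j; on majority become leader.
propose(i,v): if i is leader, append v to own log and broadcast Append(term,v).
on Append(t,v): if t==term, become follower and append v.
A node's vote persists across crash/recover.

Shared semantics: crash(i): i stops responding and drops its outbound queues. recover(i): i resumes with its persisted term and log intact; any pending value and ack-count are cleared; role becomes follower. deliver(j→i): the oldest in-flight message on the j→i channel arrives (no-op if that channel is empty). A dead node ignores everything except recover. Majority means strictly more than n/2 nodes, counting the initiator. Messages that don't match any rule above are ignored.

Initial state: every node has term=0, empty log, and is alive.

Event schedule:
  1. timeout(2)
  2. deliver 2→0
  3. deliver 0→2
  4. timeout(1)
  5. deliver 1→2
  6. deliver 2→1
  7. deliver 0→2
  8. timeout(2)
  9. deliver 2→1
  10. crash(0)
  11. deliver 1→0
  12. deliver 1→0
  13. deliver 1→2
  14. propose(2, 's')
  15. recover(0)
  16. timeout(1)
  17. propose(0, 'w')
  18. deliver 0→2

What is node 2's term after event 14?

2

1. timeout(2):  <2:cand t1 ->
2. deliver 2→0:  <0:foll t1 ->
3. deliver 0→2:  <2:lead t1 ->
4. timeout(1):  <1:cand t1 ->
5. deliver 1→2:  nop
6. deliver 2→1:  nop
7. deliver 0→2:  nop
8. timeout(2):  <2:cand t2 ->
9. deliver 2→1:  <1:foll t2 ->
10. crash(0):  <0:✗foll t1 ->
11. deliver 1→0:  nop
12. deliver 1→0:  nop
13. deliver 1→2:  <2:lead t2 ->
14. propose(2,'s'):  <2:lead t2 s>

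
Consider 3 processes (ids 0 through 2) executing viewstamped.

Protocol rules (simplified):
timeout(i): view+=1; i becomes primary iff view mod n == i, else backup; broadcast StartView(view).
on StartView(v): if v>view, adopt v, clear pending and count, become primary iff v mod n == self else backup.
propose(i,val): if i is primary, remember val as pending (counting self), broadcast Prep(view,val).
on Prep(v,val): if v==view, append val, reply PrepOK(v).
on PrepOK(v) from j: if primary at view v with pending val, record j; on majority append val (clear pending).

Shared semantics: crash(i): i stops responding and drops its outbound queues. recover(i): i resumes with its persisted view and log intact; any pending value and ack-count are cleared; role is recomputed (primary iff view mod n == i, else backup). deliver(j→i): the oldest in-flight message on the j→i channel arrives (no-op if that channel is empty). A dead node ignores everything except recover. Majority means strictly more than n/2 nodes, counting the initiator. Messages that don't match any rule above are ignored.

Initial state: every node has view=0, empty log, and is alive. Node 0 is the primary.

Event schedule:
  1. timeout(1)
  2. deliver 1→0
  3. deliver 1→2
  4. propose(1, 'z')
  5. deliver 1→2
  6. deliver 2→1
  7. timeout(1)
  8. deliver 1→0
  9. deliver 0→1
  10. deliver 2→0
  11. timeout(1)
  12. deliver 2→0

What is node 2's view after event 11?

1

1. timeout(1):  <1:prim v1 ->
2. deliver 1→0:  <0:back v1 ->
3. deliver 1→2:  <2:back v1 ->
4. propose(1,'z'):  nop
5. deliver 1→2:  <2:back v1 z>
6. deliver 2→1:  <1:prim v1 z>
7. timeout(1):  <1:back v2 z>
8. deliver 1→0:  <0:back v1 z>
9. deliver 0→1:  nop
10. deliver 2→0:  nop
11. timeout(1):  <1:back v3 z>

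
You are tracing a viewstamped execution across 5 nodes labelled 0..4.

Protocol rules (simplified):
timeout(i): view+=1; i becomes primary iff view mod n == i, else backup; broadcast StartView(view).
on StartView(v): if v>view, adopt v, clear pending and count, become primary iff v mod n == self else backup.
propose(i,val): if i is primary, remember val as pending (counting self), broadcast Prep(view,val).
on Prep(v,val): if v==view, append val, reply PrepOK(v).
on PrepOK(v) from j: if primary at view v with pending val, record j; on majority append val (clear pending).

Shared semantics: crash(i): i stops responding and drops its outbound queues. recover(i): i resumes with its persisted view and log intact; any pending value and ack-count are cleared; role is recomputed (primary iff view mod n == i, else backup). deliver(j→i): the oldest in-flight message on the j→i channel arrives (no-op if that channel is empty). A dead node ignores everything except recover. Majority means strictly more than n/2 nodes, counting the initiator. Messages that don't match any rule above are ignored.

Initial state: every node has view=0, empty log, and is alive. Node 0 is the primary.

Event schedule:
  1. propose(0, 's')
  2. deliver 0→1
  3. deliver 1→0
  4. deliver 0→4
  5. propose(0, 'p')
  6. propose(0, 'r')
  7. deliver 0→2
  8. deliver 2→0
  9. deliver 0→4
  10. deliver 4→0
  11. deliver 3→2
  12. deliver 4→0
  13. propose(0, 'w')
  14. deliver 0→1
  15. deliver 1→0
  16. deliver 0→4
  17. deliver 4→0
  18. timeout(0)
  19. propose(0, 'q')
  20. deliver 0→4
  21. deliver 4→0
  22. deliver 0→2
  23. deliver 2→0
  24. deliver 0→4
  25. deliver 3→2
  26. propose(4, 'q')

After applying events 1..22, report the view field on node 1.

0

step 1 propose(0,'s'): —
step 2 deliver 0→1: 1={back,v=0,log=s}
step 3 deliver 1→0: —
step 4 deliver 0→4: 4={back,v=0,log=s}
step 5 propose(0,'p'): —
step 6 propose(0,'r'): —
step 7 deliver 0→2: 2={back,v=0,log=s}
step 8 deliver 2→0: —
step 9 deliver 0→4: 4={back,v=0,log=s,p}
step 10 deliver 4→0: 0={prim,v=0,log=r}
step 11 deliver 3→2: —
step 12 deliver 4→0: —
step 13 propose(0,'w'): —
step 14 deliver 0→1: 1={back,v=0,log=s,p}
step 15 deliver 1→0: —
step 16 deliver 0→4: 4={back,v=0,log=s,p,r}
step 17 deliver 4→0: 0={prim,v=0,log=r,w}
step 18 timeout(0): 0={back,v=1,log=r,w}
step 19 propose(0,'q'): —
step 20 deliver 0→4: 4={back,v=0,log=s,p,r,w}
step 21 deliver 4→0: —
step 22 deliver 0→2: 2={back,v=0,log=s,p}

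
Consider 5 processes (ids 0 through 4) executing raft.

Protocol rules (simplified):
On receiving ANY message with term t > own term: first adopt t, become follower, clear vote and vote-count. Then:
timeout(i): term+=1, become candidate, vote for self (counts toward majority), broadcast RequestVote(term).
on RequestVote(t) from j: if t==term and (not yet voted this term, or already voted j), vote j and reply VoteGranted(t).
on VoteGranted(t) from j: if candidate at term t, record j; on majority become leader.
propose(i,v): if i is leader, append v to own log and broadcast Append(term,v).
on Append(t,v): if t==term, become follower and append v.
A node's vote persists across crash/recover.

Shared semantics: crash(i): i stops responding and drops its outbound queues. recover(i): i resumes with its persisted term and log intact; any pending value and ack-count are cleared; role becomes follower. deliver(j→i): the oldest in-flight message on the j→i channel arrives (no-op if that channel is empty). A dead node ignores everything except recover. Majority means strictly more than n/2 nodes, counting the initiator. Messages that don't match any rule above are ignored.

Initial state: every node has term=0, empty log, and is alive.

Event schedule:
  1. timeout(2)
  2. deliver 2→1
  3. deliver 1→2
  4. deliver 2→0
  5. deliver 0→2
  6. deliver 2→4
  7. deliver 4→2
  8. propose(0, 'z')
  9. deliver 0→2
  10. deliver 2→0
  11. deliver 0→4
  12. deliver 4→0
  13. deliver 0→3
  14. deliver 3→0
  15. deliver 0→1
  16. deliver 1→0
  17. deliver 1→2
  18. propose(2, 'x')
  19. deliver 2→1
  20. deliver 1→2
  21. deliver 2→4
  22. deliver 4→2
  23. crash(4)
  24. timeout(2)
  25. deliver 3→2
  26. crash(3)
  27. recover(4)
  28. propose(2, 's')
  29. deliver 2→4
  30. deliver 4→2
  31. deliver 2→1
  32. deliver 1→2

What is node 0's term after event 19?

1

after 1 — timeout(2): n2:cand/t1/[-]
after 2 — deliver 2→1: n1:foll/t1/[-]
after 3 — deliver 1→2: ·
after 4 — deliver 2→0: n0:foll/t1/[-]
after 5 — deliver 0→2: n2:lead/t1/[-]
after 6 — deliver 2→4: n4:foll/t1/[-]
after 7 — deliver 4→2: ·
after 8 — propose(0,'z'): ·
after 9 — deliver 0→2: ·
after 10 — deliver 2→0: ·
after 11 — deliver 0→4: ·
after 12 — deliver 4→0: ·
after 13 — deliver 0→3: ·
after 14 — deliver 3→0: ·
after 15 — deliver 0→1: ·
after 16 — deliver 1→0: ·
after 17 — deliver 1→2: ·
after 18 — propose(2,'x'): n2:lead/t1/[x]
after 19 — deliver 2→1: n1:foll/t1/[x]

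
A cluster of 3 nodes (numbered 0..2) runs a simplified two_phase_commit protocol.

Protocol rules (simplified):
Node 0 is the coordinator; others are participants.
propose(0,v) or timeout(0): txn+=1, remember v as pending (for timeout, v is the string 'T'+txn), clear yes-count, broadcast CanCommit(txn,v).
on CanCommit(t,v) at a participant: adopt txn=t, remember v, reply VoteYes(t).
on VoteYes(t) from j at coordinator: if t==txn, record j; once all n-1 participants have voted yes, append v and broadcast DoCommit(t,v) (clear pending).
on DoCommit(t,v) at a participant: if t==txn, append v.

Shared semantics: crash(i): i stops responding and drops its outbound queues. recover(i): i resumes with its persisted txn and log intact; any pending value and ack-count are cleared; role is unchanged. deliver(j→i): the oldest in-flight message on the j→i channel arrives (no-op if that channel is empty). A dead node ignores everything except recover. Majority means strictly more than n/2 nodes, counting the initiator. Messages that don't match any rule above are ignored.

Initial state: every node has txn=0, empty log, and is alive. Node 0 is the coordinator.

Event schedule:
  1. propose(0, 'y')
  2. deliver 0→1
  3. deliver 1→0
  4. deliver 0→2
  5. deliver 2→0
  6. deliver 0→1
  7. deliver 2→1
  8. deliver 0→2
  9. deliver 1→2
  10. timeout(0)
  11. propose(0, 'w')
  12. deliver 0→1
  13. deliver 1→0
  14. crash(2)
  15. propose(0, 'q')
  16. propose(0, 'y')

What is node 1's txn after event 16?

2

1. propose(0,'y'):  <0:coor t1 ->
2. deliver 0→1:  <1:part t1 ->
3. deliver 1→0:  nop
4. deliver 0→2:  <2:part t1 ->
5. deliver 2→0:  <0:coor t1 y>
6. deliver 0→1:  <1:part t1 y>
7. deliver 2→1:  nop
8. deliver 0→2:  <2:part t1 y>
9. deliver 1→2:  nop
10. timeout(0):  <0:coor t2 y>
11. propose(0,'w'):  <0:coor t3 y>
12. deliver 0→1:  <1:part t2 y>
13. deliver 1→0:  nop
14. crash(2):  <2:✗part t1 y>
15. propose(0,'q'):  <0:coor t4 y>
16. propose(0,'y'):  <0:coor t5 y>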